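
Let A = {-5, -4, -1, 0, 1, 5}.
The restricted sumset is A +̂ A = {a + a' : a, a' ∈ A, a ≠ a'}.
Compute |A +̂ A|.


Restricted sumset: A +̂ A = {a + a' : a ∈ A, a' ∈ A, a ≠ a'}.
Equivalently, take A + A and drop any sum 2a that is achievable ONLY as a + a for a ∈ A (i.e. sums representable only with equal summands).
Enumerate pairs (a, a') with a < a' (symmetric, so each unordered pair gives one sum; this covers all a ≠ a'):
  -5 + -4 = -9
  -5 + -1 = -6
  -5 + 0 = -5
  -5 + 1 = -4
  -5 + 5 = 0
  -4 + -1 = -5
  -4 + 0 = -4
  -4 + 1 = -3
  -4 + 5 = 1
  -1 + 0 = -1
  -1 + 1 = 0
  -1 + 5 = 4
  0 + 1 = 1
  0 + 5 = 5
  1 + 5 = 6
Collected distinct sums: {-9, -6, -5, -4, -3, -1, 0, 1, 4, 5, 6}
|A +̂ A| = 11
(Reference bound: |A +̂ A| ≥ 2|A| - 3 for |A| ≥ 2, with |A| = 6 giving ≥ 9.)

|A +̂ A| = 11


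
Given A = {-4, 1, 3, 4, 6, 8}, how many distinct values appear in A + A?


A + A = {a + a' : a, a' ∈ A}; |A| = 6.
General bounds: 2|A| - 1 ≤ |A + A| ≤ |A|(|A|+1)/2, i.e. 11 ≤ |A + A| ≤ 21.
Lower bound 2|A|-1 is attained iff A is an arithmetic progression.
Enumerate sums a + a' for a ≤ a' (symmetric, so this suffices):
a = -4: -4+-4=-8, -4+1=-3, -4+3=-1, -4+4=0, -4+6=2, -4+8=4
a = 1: 1+1=2, 1+3=4, 1+4=5, 1+6=7, 1+8=9
a = 3: 3+3=6, 3+4=7, 3+6=9, 3+8=11
a = 4: 4+4=8, 4+6=10, 4+8=12
a = 6: 6+6=12, 6+8=14
a = 8: 8+8=16
Distinct sums: {-8, -3, -1, 0, 2, 4, 5, 6, 7, 8, 9, 10, 11, 12, 14, 16}
|A + A| = 16

|A + A| = 16


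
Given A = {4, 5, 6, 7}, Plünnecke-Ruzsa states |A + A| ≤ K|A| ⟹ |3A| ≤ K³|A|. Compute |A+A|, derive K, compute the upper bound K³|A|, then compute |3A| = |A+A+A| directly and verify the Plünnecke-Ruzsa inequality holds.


|A| = 4.
Step 1: Compute A + A by enumerating all 16 pairs.
A + A = {8, 9, 10, 11, 12, 13, 14}, so |A + A| = 7.
Step 2: Doubling constant K = |A + A|/|A| = 7/4 = 7/4 ≈ 1.7500.
Step 3: Plünnecke-Ruzsa gives |3A| ≤ K³·|A| = (1.7500)³ · 4 ≈ 21.4375.
Step 4: Compute 3A = A + A + A directly by enumerating all triples (a,b,c) ∈ A³; |3A| = 10.
Step 5: Check 10 ≤ 21.4375? Yes ✓.

K = 7/4, Plünnecke-Ruzsa bound K³|A| ≈ 21.4375, |3A| = 10, inequality holds.


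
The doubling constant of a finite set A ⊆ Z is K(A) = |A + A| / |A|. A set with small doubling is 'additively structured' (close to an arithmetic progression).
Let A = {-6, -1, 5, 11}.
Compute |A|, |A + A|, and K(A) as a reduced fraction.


|A| = 4.
Compute A + A by enumerating all 16 pairs.
A + A = {-12, -7, -2, -1, 4, 5, 10, 16, 22}, so |A + A| = 9.
K = |A + A| / |A| = 9/4 (already in lowest terms) ≈ 2.2500.
Reference: AP of size 4 gives K = 7/4 ≈ 1.7500; a fully generic set of size 4 gives K ≈ 2.5000.

|A| = 4, |A + A| = 9, K = 9/4.


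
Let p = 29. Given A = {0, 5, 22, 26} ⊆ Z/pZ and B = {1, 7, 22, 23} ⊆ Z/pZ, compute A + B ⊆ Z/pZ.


Work in Z/29Z: reduce every sum a + b modulo 29.
Enumerate all 16 pairs:
a = 0: 0+1=1, 0+7=7, 0+22=22, 0+23=23
a = 5: 5+1=6, 5+7=12, 5+22=27, 5+23=28
a = 22: 22+1=23, 22+7=0, 22+22=15, 22+23=16
a = 26: 26+1=27, 26+7=4, 26+22=19, 26+23=20
Distinct residues collected: {0, 1, 4, 6, 7, 12, 15, 16, 19, 20, 22, 23, 27, 28}
|A + B| = 14 (out of 29 total residues).

A + B = {0, 1, 4, 6, 7, 12, 15, 16, 19, 20, 22, 23, 27, 28}


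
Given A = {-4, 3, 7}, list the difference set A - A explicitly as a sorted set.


A - A = {a - a' : a, a' ∈ A}.
Compute a - a' for each ordered pair (a, a'):
a = -4: -4--4=0, -4-3=-7, -4-7=-11
a = 3: 3--4=7, 3-3=0, 3-7=-4
a = 7: 7--4=11, 7-3=4, 7-7=0
Collecting distinct values (and noting 0 appears from a-a):
A - A = {-11, -7, -4, 0, 4, 7, 11}
|A - A| = 7

A - A = {-11, -7, -4, 0, 4, 7, 11}


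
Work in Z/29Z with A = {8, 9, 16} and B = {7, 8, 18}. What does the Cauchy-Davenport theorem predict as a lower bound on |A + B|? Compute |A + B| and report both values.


Cauchy-Davenport: |A + B| ≥ min(p, |A| + |B| - 1) for A, B nonempty in Z/pZ.
|A| = 3, |B| = 3, p = 29.
CD lower bound = min(29, 3 + 3 - 1) = min(29, 5) = 5.
Compute A + B mod 29 directly:
a = 8: 8+7=15, 8+8=16, 8+18=26
a = 9: 9+7=16, 9+8=17, 9+18=27
a = 16: 16+7=23, 16+8=24, 16+18=5
A + B = {5, 15, 16, 17, 23, 24, 26, 27}, so |A + B| = 8.
Verify: 8 ≥ 5? Yes ✓.

CD lower bound = 5, actual |A + B| = 8.


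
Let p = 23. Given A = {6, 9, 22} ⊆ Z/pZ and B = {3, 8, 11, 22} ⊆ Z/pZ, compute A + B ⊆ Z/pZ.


Work in Z/23Z: reduce every sum a + b modulo 23.
Enumerate all 12 pairs:
a = 6: 6+3=9, 6+8=14, 6+11=17, 6+22=5
a = 9: 9+3=12, 9+8=17, 9+11=20, 9+22=8
a = 22: 22+3=2, 22+8=7, 22+11=10, 22+22=21
Distinct residues collected: {2, 5, 7, 8, 9, 10, 12, 14, 17, 20, 21}
|A + B| = 11 (out of 23 total residues).

A + B = {2, 5, 7, 8, 9, 10, 12, 14, 17, 20, 21}


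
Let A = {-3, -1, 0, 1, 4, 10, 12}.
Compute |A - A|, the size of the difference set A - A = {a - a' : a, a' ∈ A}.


A - A = {a - a' : a, a' ∈ A}; |A| = 7.
Bounds: 2|A|-1 ≤ |A - A| ≤ |A|² - |A| + 1, i.e. 13 ≤ |A - A| ≤ 43.
Note: 0 ∈ A - A always (from a - a). The set is symmetric: if d ∈ A - A then -d ∈ A - A.
Enumerate nonzero differences d = a - a' with a > a' (then include -d):
Positive differences: {1, 2, 3, 4, 5, 6, 7, 8, 9, 10, 11, 12, 13, 15}
Full difference set: {0} ∪ (positive diffs) ∪ (negative diffs).
|A - A| = 1 + 2·14 = 29 (matches direct enumeration: 29).

|A - A| = 29


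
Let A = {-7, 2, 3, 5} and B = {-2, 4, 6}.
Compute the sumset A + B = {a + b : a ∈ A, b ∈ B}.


A + B = {a + b : a ∈ A, b ∈ B}.
Enumerate all |A|·|B| = 4·3 = 12 pairs (a, b) and collect distinct sums.
a = -7: -7+-2=-9, -7+4=-3, -7+6=-1
a = 2: 2+-2=0, 2+4=6, 2+6=8
a = 3: 3+-2=1, 3+4=7, 3+6=9
a = 5: 5+-2=3, 5+4=9, 5+6=11
Collecting distinct sums: A + B = {-9, -3, -1, 0, 1, 3, 6, 7, 8, 9, 11}
|A + B| = 11

A + B = {-9, -3, -1, 0, 1, 3, 6, 7, 8, 9, 11}


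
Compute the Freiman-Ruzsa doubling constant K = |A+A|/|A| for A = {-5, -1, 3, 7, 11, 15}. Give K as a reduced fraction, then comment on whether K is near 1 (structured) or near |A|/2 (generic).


|A| = 6.
Compute A + A by enumerating all 36 pairs.
A + A = {-10, -6, -2, 2, 6, 10, 14, 18, 22, 26, 30}, so |A + A| = 11.
K = |A + A| / |A| = 11/6 (already in lowest terms) ≈ 1.8333.
Reference: AP of size 6 gives K = 11/6 ≈ 1.8333; a fully generic set of size 6 gives K ≈ 3.5000.

|A| = 6, |A + A| = 11, K = 11/6.


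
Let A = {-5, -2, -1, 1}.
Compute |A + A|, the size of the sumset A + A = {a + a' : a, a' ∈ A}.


A + A = {a + a' : a, a' ∈ A}; |A| = 4.
General bounds: 2|A| - 1 ≤ |A + A| ≤ |A|(|A|+1)/2, i.e. 7 ≤ |A + A| ≤ 10.
Lower bound 2|A|-1 is attained iff A is an arithmetic progression.
Enumerate sums a + a' for a ≤ a' (symmetric, so this suffices):
a = -5: -5+-5=-10, -5+-2=-7, -5+-1=-6, -5+1=-4
a = -2: -2+-2=-4, -2+-1=-3, -2+1=-1
a = -1: -1+-1=-2, -1+1=0
a = 1: 1+1=2
Distinct sums: {-10, -7, -6, -4, -3, -2, -1, 0, 2}
|A + A| = 9

|A + A| = 9


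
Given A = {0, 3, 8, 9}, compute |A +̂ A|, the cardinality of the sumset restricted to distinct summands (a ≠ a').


Restricted sumset: A +̂ A = {a + a' : a ∈ A, a' ∈ A, a ≠ a'}.
Equivalently, take A + A and drop any sum 2a that is achievable ONLY as a + a for a ∈ A (i.e. sums representable only with equal summands).
Enumerate pairs (a, a') with a < a' (symmetric, so each unordered pair gives one sum; this covers all a ≠ a'):
  0 + 3 = 3
  0 + 8 = 8
  0 + 9 = 9
  3 + 8 = 11
  3 + 9 = 12
  8 + 9 = 17
Collected distinct sums: {3, 8, 9, 11, 12, 17}
|A +̂ A| = 6
(Reference bound: |A +̂ A| ≥ 2|A| - 3 for |A| ≥ 2, with |A| = 4 giving ≥ 5.)

|A +̂ A| = 6


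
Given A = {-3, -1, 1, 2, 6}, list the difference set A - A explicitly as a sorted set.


A - A = {a - a' : a, a' ∈ A}.
Compute a - a' for each ordered pair (a, a'):
a = -3: -3--3=0, -3--1=-2, -3-1=-4, -3-2=-5, -3-6=-9
a = -1: -1--3=2, -1--1=0, -1-1=-2, -1-2=-3, -1-6=-7
a = 1: 1--3=4, 1--1=2, 1-1=0, 1-2=-1, 1-6=-5
a = 2: 2--3=5, 2--1=3, 2-1=1, 2-2=0, 2-6=-4
a = 6: 6--3=9, 6--1=7, 6-1=5, 6-2=4, 6-6=0
Collecting distinct values (and noting 0 appears from a-a):
A - A = {-9, -7, -5, -4, -3, -2, -1, 0, 1, 2, 3, 4, 5, 7, 9}
|A - A| = 15

A - A = {-9, -7, -5, -4, -3, -2, -1, 0, 1, 2, 3, 4, 5, 7, 9}


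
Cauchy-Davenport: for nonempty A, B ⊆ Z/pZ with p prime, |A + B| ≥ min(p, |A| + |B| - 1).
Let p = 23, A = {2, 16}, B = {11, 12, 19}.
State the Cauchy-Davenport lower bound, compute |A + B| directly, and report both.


Cauchy-Davenport: |A + B| ≥ min(p, |A| + |B| - 1) for A, B nonempty in Z/pZ.
|A| = 2, |B| = 3, p = 23.
CD lower bound = min(23, 2 + 3 - 1) = min(23, 4) = 4.
Compute A + B mod 23 directly:
a = 2: 2+11=13, 2+12=14, 2+19=21
a = 16: 16+11=4, 16+12=5, 16+19=12
A + B = {4, 5, 12, 13, 14, 21}, so |A + B| = 6.
Verify: 6 ≥ 4? Yes ✓.

CD lower bound = 4, actual |A + B| = 6.


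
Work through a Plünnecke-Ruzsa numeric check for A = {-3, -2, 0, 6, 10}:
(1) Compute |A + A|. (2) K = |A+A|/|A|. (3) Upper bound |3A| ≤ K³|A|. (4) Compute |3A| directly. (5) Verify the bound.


|A| = 5.
Step 1: Compute A + A by enumerating all 25 pairs.
A + A = {-6, -5, -4, -3, -2, 0, 3, 4, 6, 7, 8, 10, 12, 16, 20}, so |A + A| = 15.
Step 2: Doubling constant K = |A + A|/|A| = 15/5 = 15/5 ≈ 3.0000.
Step 3: Plünnecke-Ruzsa gives |3A| ≤ K³·|A| = (3.0000)³ · 5 ≈ 135.0000.
Step 4: Compute 3A = A + A + A directly by enumerating all triples (a,b,c) ∈ A³; |3A| = 29.
Step 5: Check 29 ≤ 135.0000? Yes ✓.

K = 15/5, Plünnecke-Ruzsa bound K³|A| ≈ 135.0000, |3A| = 29, inequality holds.


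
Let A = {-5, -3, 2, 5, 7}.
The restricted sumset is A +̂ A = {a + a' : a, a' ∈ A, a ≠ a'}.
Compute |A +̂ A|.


Restricted sumset: A +̂ A = {a + a' : a ∈ A, a' ∈ A, a ≠ a'}.
Equivalently, take A + A and drop any sum 2a that is achievable ONLY as a + a for a ∈ A (i.e. sums representable only with equal summands).
Enumerate pairs (a, a') with a < a' (symmetric, so each unordered pair gives one sum; this covers all a ≠ a'):
  -5 + -3 = -8
  -5 + 2 = -3
  -5 + 5 = 0
  -5 + 7 = 2
  -3 + 2 = -1
  -3 + 5 = 2
  -3 + 7 = 4
  2 + 5 = 7
  2 + 7 = 9
  5 + 7 = 12
Collected distinct sums: {-8, -3, -1, 0, 2, 4, 7, 9, 12}
|A +̂ A| = 9
(Reference bound: |A +̂ A| ≥ 2|A| - 3 for |A| ≥ 2, with |A| = 5 giving ≥ 7.)

|A +̂ A| = 9


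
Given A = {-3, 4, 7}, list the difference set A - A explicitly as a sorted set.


A - A = {a - a' : a, a' ∈ A}.
Compute a - a' for each ordered pair (a, a'):
a = -3: -3--3=0, -3-4=-7, -3-7=-10
a = 4: 4--3=7, 4-4=0, 4-7=-3
a = 7: 7--3=10, 7-4=3, 7-7=0
Collecting distinct values (and noting 0 appears from a-a):
A - A = {-10, -7, -3, 0, 3, 7, 10}
|A - A| = 7

A - A = {-10, -7, -3, 0, 3, 7, 10}


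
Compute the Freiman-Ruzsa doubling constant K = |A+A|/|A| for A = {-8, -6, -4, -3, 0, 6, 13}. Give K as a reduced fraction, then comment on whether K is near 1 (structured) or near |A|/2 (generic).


|A| = 7.
Compute A + A by enumerating all 49 pairs.
A + A = {-16, -14, -12, -11, -10, -9, -8, -7, -6, -4, -3, -2, 0, 2, 3, 5, 6, 7, 9, 10, 12, 13, 19, 26}, so |A + A| = 24.
K = |A + A| / |A| = 24/7 (already in lowest terms) ≈ 3.4286.
Reference: AP of size 7 gives K = 13/7 ≈ 1.8571; a fully generic set of size 7 gives K ≈ 4.0000.

|A| = 7, |A + A| = 24, K = 24/7.


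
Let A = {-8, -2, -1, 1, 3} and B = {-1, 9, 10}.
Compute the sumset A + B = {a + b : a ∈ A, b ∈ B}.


A + B = {a + b : a ∈ A, b ∈ B}.
Enumerate all |A|·|B| = 5·3 = 15 pairs (a, b) and collect distinct sums.
a = -8: -8+-1=-9, -8+9=1, -8+10=2
a = -2: -2+-1=-3, -2+9=7, -2+10=8
a = -1: -1+-1=-2, -1+9=8, -1+10=9
a = 1: 1+-1=0, 1+9=10, 1+10=11
a = 3: 3+-1=2, 3+9=12, 3+10=13
Collecting distinct sums: A + B = {-9, -3, -2, 0, 1, 2, 7, 8, 9, 10, 11, 12, 13}
|A + B| = 13

A + B = {-9, -3, -2, 0, 1, 2, 7, 8, 9, 10, 11, 12, 13}


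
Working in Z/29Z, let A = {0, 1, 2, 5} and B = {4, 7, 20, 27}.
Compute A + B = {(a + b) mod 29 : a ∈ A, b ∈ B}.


Work in Z/29Z: reduce every sum a + b modulo 29.
Enumerate all 16 pairs:
a = 0: 0+4=4, 0+7=7, 0+20=20, 0+27=27
a = 1: 1+4=5, 1+7=8, 1+20=21, 1+27=28
a = 2: 2+4=6, 2+7=9, 2+20=22, 2+27=0
a = 5: 5+4=9, 5+7=12, 5+20=25, 5+27=3
Distinct residues collected: {0, 3, 4, 5, 6, 7, 8, 9, 12, 20, 21, 22, 25, 27, 28}
|A + B| = 15 (out of 29 total residues).

A + B = {0, 3, 4, 5, 6, 7, 8, 9, 12, 20, 21, 22, 25, 27, 28}


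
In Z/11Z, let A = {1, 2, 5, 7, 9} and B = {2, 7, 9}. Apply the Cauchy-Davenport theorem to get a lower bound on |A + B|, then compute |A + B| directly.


Cauchy-Davenport: |A + B| ≥ min(p, |A| + |B| - 1) for A, B nonempty in Z/pZ.
|A| = 5, |B| = 3, p = 11.
CD lower bound = min(11, 5 + 3 - 1) = min(11, 7) = 7.
Compute A + B mod 11 directly:
a = 1: 1+2=3, 1+7=8, 1+9=10
a = 2: 2+2=4, 2+7=9, 2+9=0
a = 5: 5+2=7, 5+7=1, 5+9=3
a = 7: 7+2=9, 7+7=3, 7+9=5
a = 9: 9+2=0, 9+7=5, 9+9=7
A + B = {0, 1, 3, 4, 5, 7, 8, 9, 10}, so |A + B| = 9.
Verify: 9 ≥ 7? Yes ✓.

CD lower bound = 7, actual |A + B| = 9.


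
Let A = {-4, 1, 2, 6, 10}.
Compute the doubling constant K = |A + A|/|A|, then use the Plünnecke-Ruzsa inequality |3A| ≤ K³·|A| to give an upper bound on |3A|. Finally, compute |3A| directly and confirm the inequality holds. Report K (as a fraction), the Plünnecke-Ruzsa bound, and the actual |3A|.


|A| = 5.
Step 1: Compute A + A by enumerating all 25 pairs.
A + A = {-8, -3, -2, 2, 3, 4, 6, 7, 8, 11, 12, 16, 20}, so |A + A| = 13.
Step 2: Doubling constant K = |A + A|/|A| = 13/5 = 13/5 ≈ 2.6000.
Step 3: Plünnecke-Ruzsa gives |3A| ≤ K³·|A| = (2.6000)³ · 5 ≈ 87.8800.
Step 4: Compute 3A = A + A + A directly by enumerating all triples (a,b,c) ∈ A³; |3A| = 25.
Step 5: Check 25 ≤ 87.8800? Yes ✓.

K = 13/5, Plünnecke-Ruzsa bound K³|A| ≈ 87.8800, |3A| = 25, inequality holds.


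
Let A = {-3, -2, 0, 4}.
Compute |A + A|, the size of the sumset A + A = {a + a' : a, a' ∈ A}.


A + A = {a + a' : a, a' ∈ A}; |A| = 4.
General bounds: 2|A| - 1 ≤ |A + A| ≤ |A|(|A|+1)/2, i.e. 7 ≤ |A + A| ≤ 10.
Lower bound 2|A|-1 is attained iff A is an arithmetic progression.
Enumerate sums a + a' for a ≤ a' (symmetric, so this suffices):
a = -3: -3+-3=-6, -3+-2=-5, -3+0=-3, -3+4=1
a = -2: -2+-2=-4, -2+0=-2, -2+4=2
a = 0: 0+0=0, 0+4=4
a = 4: 4+4=8
Distinct sums: {-6, -5, -4, -3, -2, 0, 1, 2, 4, 8}
|A + A| = 10

|A + A| = 10


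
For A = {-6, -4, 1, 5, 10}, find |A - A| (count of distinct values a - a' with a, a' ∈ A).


A - A = {a - a' : a, a' ∈ A}; |A| = 5.
Bounds: 2|A|-1 ≤ |A - A| ≤ |A|² - |A| + 1, i.e. 9 ≤ |A - A| ≤ 21.
Note: 0 ∈ A - A always (from a - a). The set is symmetric: if d ∈ A - A then -d ∈ A - A.
Enumerate nonzero differences d = a - a' with a > a' (then include -d):
Positive differences: {2, 4, 5, 7, 9, 11, 14, 16}
Full difference set: {0} ∪ (positive diffs) ∪ (negative diffs).
|A - A| = 1 + 2·8 = 17 (matches direct enumeration: 17).

|A - A| = 17


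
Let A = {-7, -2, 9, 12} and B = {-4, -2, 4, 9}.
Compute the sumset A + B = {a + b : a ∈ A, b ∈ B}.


A + B = {a + b : a ∈ A, b ∈ B}.
Enumerate all |A|·|B| = 4·4 = 16 pairs (a, b) and collect distinct sums.
a = -7: -7+-4=-11, -7+-2=-9, -7+4=-3, -7+9=2
a = -2: -2+-4=-6, -2+-2=-4, -2+4=2, -2+9=7
a = 9: 9+-4=5, 9+-2=7, 9+4=13, 9+9=18
a = 12: 12+-4=8, 12+-2=10, 12+4=16, 12+9=21
Collecting distinct sums: A + B = {-11, -9, -6, -4, -3, 2, 5, 7, 8, 10, 13, 16, 18, 21}
|A + B| = 14

A + B = {-11, -9, -6, -4, -3, 2, 5, 7, 8, 10, 13, 16, 18, 21}


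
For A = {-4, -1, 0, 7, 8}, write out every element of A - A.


A - A = {a - a' : a, a' ∈ A}.
Compute a - a' for each ordered pair (a, a'):
a = -4: -4--4=0, -4--1=-3, -4-0=-4, -4-7=-11, -4-8=-12
a = -1: -1--4=3, -1--1=0, -1-0=-1, -1-7=-8, -1-8=-9
a = 0: 0--4=4, 0--1=1, 0-0=0, 0-7=-7, 0-8=-8
a = 7: 7--4=11, 7--1=8, 7-0=7, 7-7=0, 7-8=-1
a = 8: 8--4=12, 8--1=9, 8-0=8, 8-7=1, 8-8=0
Collecting distinct values (and noting 0 appears from a-a):
A - A = {-12, -11, -9, -8, -7, -4, -3, -1, 0, 1, 3, 4, 7, 8, 9, 11, 12}
|A - A| = 17

A - A = {-12, -11, -9, -8, -7, -4, -3, -1, 0, 1, 3, 4, 7, 8, 9, 11, 12}


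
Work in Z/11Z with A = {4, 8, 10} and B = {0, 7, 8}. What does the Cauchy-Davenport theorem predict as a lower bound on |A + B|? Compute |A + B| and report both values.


Cauchy-Davenport: |A + B| ≥ min(p, |A| + |B| - 1) for A, B nonempty in Z/pZ.
|A| = 3, |B| = 3, p = 11.
CD lower bound = min(11, 3 + 3 - 1) = min(11, 5) = 5.
Compute A + B mod 11 directly:
a = 4: 4+0=4, 4+7=0, 4+8=1
a = 8: 8+0=8, 8+7=4, 8+8=5
a = 10: 10+0=10, 10+7=6, 10+8=7
A + B = {0, 1, 4, 5, 6, 7, 8, 10}, so |A + B| = 8.
Verify: 8 ≥ 5? Yes ✓.

CD lower bound = 5, actual |A + B| = 8.


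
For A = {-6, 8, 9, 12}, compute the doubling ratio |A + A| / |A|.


|A| = 4.
Compute A + A by enumerating all 16 pairs.
A + A = {-12, 2, 3, 6, 16, 17, 18, 20, 21, 24}, so |A + A| = 10.
K = |A + A| / |A| = 10/4 = 5/2 ≈ 2.5000.
Reference: AP of size 4 gives K = 7/4 ≈ 1.7500; a fully generic set of size 4 gives K ≈ 2.5000.

|A| = 4, |A + A| = 10, K = 10/4 = 5/2.


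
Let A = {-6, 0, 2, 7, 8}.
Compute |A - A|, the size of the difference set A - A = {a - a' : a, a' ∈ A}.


A - A = {a - a' : a, a' ∈ A}; |A| = 5.
Bounds: 2|A|-1 ≤ |A - A| ≤ |A|² - |A| + 1, i.e. 9 ≤ |A - A| ≤ 21.
Note: 0 ∈ A - A always (from a - a). The set is symmetric: if d ∈ A - A then -d ∈ A - A.
Enumerate nonzero differences d = a - a' with a > a' (then include -d):
Positive differences: {1, 2, 5, 6, 7, 8, 13, 14}
Full difference set: {0} ∪ (positive diffs) ∪ (negative diffs).
|A - A| = 1 + 2·8 = 17 (matches direct enumeration: 17).

|A - A| = 17


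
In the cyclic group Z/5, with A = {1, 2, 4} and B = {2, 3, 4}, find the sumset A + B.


Work in Z/5Z: reduce every sum a + b modulo 5.
Enumerate all 9 pairs:
a = 1: 1+2=3, 1+3=4, 1+4=0
a = 2: 2+2=4, 2+3=0, 2+4=1
a = 4: 4+2=1, 4+3=2, 4+4=3
Distinct residues collected: {0, 1, 2, 3, 4}
|A + B| = 5 (out of 5 total residues).

A + B = {0, 1, 2, 3, 4}


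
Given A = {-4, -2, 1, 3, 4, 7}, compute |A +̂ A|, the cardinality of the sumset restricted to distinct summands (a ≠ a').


Restricted sumset: A +̂ A = {a + a' : a ∈ A, a' ∈ A, a ≠ a'}.
Equivalently, take A + A and drop any sum 2a that is achievable ONLY as a + a for a ∈ A (i.e. sums representable only with equal summands).
Enumerate pairs (a, a') with a < a' (symmetric, so each unordered pair gives one sum; this covers all a ≠ a'):
  -4 + -2 = -6
  -4 + 1 = -3
  -4 + 3 = -1
  -4 + 4 = 0
  -4 + 7 = 3
  -2 + 1 = -1
  -2 + 3 = 1
  -2 + 4 = 2
  -2 + 7 = 5
  1 + 3 = 4
  1 + 4 = 5
  1 + 7 = 8
  3 + 4 = 7
  3 + 7 = 10
  4 + 7 = 11
Collected distinct sums: {-6, -3, -1, 0, 1, 2, 3, 4, 5, 7, 8, 10, 11}
|A +̂ A| = 13
(Reference bound: |A +̂ A| ≥ 2|A| - 3 for |A| ≥ 2, with |A| = 6 giving ≥ 9.)

|A +̂ A| = 13


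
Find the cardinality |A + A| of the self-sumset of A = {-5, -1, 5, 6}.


A + A = {a + a' : a, a' ∈ A}; |A| = 4.
General bounds: 2|A| - 1 ≤ |A + A| ≤ |A|(|A|+1)/2, i.e. 7 ≤ |A + A| ≤ 10.
Lower bound 2|A|-1 is attained iff A is an arithmetic progression.
Enumerate sums a + a' for a ≤ a' (symmetric, so this suffices):
a = -5: -5+-5=-10, -5+-1=-6, -5+5=0, -5+6=1
a = -1: -1+-1=-2, -1+5=4, -1+6=5
a = 5: 5+5=10, 5+6=11
a = 6: 6+6=12
Distinct sums: {-10, -6, -2, 0, 1, 4, 5, 10, 11, 12}
|A + A| = 10

|A + A| = 10


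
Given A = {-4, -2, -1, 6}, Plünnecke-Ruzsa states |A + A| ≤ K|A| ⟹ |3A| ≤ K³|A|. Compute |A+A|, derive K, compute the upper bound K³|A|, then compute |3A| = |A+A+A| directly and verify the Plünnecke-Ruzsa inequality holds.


|A| = 4.
Step 1: Compute A + A by enumerating all 16 pairs.
A + A = {-8, -6, -5, -4, -3, -2, 2, 4, 5, 12}, so |A + A| = 10.
Step 2: Doubling constant K = |A + A|/|A| = 10/4 = 10/4 ≈ 2.5000.
Step 3: Plünnecke-Ruzsa gives |3A| ≤ K³·|A| = (2.5000)³ · 4 ≈ 62.5000.
Step 4: Compute 3A = A + A + A directly by enumerating all triples (a,b,c) ∈ A³; |3A| = 19.
Step 5: Check 19 ≤ 62.5000? Yes ✓.

K = 10/4, Plünnecke-Ruzsa bound K³|A| ≈ 62.5000, |3A| = 19, inequality holds.


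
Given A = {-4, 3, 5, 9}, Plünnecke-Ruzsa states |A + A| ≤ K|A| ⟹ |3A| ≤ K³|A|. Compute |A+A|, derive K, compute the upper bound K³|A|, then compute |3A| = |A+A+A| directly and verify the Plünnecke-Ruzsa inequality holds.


|A| = 4.
Step 1: Compute A + A by enumerating all 16 pairs.
A + A = {-8, -1, 1, 5, 6, 8, 10, 12, 14, 18}, so |A + A| = 10.
Step 2: Doubling constant K = |A + A|/|A| = 10/4 = 10/4 ≈ 2.5000.
Step 3: Plünnecke-Ruzsa gives |3A| ≤ K³·|A| = (2.5000)³ · 4 ≈ 62.5000.
Step 4: Compute 3A = A + A + A directly by enumerating all triples (a,b,c) ∈ A³; |3A| = 19.
Step 5: Check 19 ≤ 62.5000? Yes ✓.

K = 10/4, Plünnecke-Ruzsa bound K³|A| ≈ 62.5000, |3A| = 19, inequality holds.


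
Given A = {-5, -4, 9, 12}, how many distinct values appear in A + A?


A + A = {a + a' : a, a' ∈ A}; |A| = 4.
General bounds: 2|A| - 1 ≤ |A + A| ≤ |A|(|A|+1)/2, i.e. 7 ≤ |A + A| ≤ 10.
Lower bound 2|A|-1 is attained iff A is an arithmetic progression.
Enumerate sums a + a' for a ≤ a' (symmetric, so this suffices):
a = -5: -5+-5=-10, -5+-4=-9, -5+9=4, -5+12=7
a = -4: -4+-4=-8, -4+9=5, -4+12=8
a = 9: 9+9=18, 9+12=21
a = 12: 12+12=24
Distinct sums: {-10, -9, -8, 4, 5, 7, 8, 18, 21, 24}
|A + A| = 10

|A + A| = 10


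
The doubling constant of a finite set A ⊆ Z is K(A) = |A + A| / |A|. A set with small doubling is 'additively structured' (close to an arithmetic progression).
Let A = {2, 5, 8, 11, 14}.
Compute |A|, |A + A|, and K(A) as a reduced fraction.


|A| = 5.
Compute A + A by enumerating all 25 pairs.
A + A = {4, 7, 10, 13, 16, 19, 22, 25, 28}, so |A + A| = 9.
K = |A + A| / |A| = 9/5 (already in lowest terms) ≈ 1.8000.
Reference: AP of size 5 gives K = 9/5 ≈ 1.8000; a fully generic set of size 5 gives K ≈ 3.0000.

|A| = 5, |A + A| = 9, K = 9/5.


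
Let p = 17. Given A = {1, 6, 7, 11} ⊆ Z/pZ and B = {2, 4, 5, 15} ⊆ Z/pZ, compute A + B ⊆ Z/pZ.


Work in Z/17Z: reduce every sum a + b modulo 17.
Enumerate all 16 pairs:
a = 1: 1+2=3, 1+4=5, 1+5=6, 1+15=16
a = 6: 6+2=8, 6+4=10, 6+5=11, 6+15=4
a = 7: 7+2=9, 7+4=11, 7+5=12, 7+15=5
a = 11: 11+2=13, 11+4=15, 11+5=16, 11+15=9
Distinct residues collected: {3, 4, 5, 6, 8, 9, 10, 11, 12, 13, 15, 16}
|A + B| = 12 (out of 17 total residues).

A + B = {3, 4, 5, 6, 8, 9, 10, 11, 12, 13, 15, 16}


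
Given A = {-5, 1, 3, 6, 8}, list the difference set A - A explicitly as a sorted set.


A - A = {a - a' : a, a' ∈ A}.
Compute a - a' for each ordered pair (a, a'):
a = -5: -5--5=0, -5-1=-6, -5-3=-8, -5-6=-11, -5-8=-13
a = 1: 1--5=6, 1-1=0, 1-3=-2, 1-6=-5, 1-8=-7
a = 3: 3--5=8, 3-1=2, 3-3=0, 3-6=-3, 3-8=-5
a = 6: 6--5=11, 6-1=5, 6-3=3, 6-6=0, 6-8=-2
a = 8: 8--5=13, 8-1=7, 8-3=5, 8-6=2, 8-8=0
Collecting distinct values (and noting 0 appears from a-a):
A - A = {-13, -11, -8, -7, -6, -5, -3, -2, 0, 2, 3, 5, 6, 7, 8, 11, 13}
|A - A| = 17

A - A = {-13, -11, -8, -7, -6, -5, -3, -2, 0, 2, 3, 5, 6, 7, 8, 11, 13}


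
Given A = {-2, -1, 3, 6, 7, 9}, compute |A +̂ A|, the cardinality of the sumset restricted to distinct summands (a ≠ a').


Restricted sumset: A +̂ A = {a + a' : a ∈ A, a' ∈ A, a ≠ a'}.
Equivalently, take A + A and drop any sum 2a that is achievable ONLY as a + a for a ∈ A (i.e. sums representable only with equal summands).
Enumerate pairs (a, a') with a < a' (symmetric, so each unordered pair gives one sum; this covers all a ≠ a'):
  -2 + -1 = -3
  -2 + 3 = 1
  -2 + 6 = 4
  -2 + 7 = 5
  -2 + 9 = 7
  -1 + 3 = 2
  -1 + 6 = 5
  -1 + 7 = 6
  -1 + 9 = 8
  3 + 6 = 9
  3 + 7 = 10
  3 + 9 = 12
  6 + 7 = 13
  6 + 9 = 15
  7 + 9 = 16
Collected distinct sums: {-3, 1, 2, 4, 5, 6, 7, 8, 9, 10, 12, 13, 15, 16}
|A +̂ A| = 14
(Reference bound: |A +̂ A| ≥ 2|A| - 3 for |A| ≥ 2, with |A| = 6 giving ≥ 9.)

|A +̂ A| = 14


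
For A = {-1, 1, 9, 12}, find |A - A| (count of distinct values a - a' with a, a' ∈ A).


A - A = {a - a' : a, a' ∈ A}; |A| = 4.
Bounds: 2|A|-1 ≤ |A - A| ≤ |A|² - |A| + 1, i.e. 7 ≤ |A - A| ≤ 13.
Note: 0 ∈ A - A always (from a - a). The set is symmetric: if d ∈ A - A then -d ∈ A - A.
Enumerate nonzero differences d = a - a' with a > a' (then include -d):
Positive differences: {2, 3, 8, 10, 11, 13}
Full difference set: {0} ∪ (positive diffs) ∪ (negative diffs).
|A - A| = 1 + 2·6 = 13 (matches direct enumeration: 13).

|A - A| = 13


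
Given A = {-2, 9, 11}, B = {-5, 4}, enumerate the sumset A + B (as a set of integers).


A + B = {a + b : a ∈ A, b ∈ B}.
Enumerate all |A|·|B| = 3·2 = 6 pairs (a, b) and collect distinct sums.
a = -2: -2+-5=-7, -2+4=2
a = 9: 9+-5=4, 9+4=13
a = 11: 11+-5=6, 11+4=15
Collecting distinct sums: A + B = {-7, 2, 4, 6, 13, 15}
|A + B| = 6

A + B = {-7, 2, 4, 6, 13, 15}


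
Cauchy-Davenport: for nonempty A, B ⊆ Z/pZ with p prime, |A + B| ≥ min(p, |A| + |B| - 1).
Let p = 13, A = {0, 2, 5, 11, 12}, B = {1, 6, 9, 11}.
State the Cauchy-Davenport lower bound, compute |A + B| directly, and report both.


Cauchy-Davenport: |A + B| ≥ min(p, |A| + |B| - 1) for A, B nonempty in Z/pZ.
|A| = 5, |B| = 4, p = 13.
CD lower bound = min(13, 5 + 4 - 1) = min(13, 8) = 8.
Compute A + B mod 13 directly:
a = 0: 0+1=1, 0+6=6, 0+9=9, 0+11=11
a = 2: 2+1=3, 2+6=8, 2+9=11, 2+11=0
a = 5: 5+1=6, 5+6=11, 5+9=1, 5+11=3
a = 11: 11+1=12, 11+6=4, 11+9=7, 11+11=9
a = 12: 12+1=0, 12+6=5, 12+9=8, 12+11=10
A + B = {0, 1, 3, 4, 5, 6, 7, 8, 9, 10, 11, 12}, so |A + B| = 12.
Verify: 12 ≥ 8? Yes ✓.

CD lower bound = 8, actual |A + B| = 12.


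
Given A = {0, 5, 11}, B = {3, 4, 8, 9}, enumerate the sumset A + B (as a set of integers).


A + B = {a + b : a ∈ A, b ∈ B}.
Enumerate all |A|·|B| = 3·4 = 12 pairs (a, b) and collect distinct sums.
a = 0: 0+3=3, 0+4=4, 0+8=8, 0+9=9
a = 5: 5+3=8, 5+4=9, 5+8=13, 5+9=14
a = 11: 11+3=14, 11+4=15, 11+8=19, 11+9=20
Collecting distinct sums: A + B = {3, 4, 8, 9, 13, 14, 15, 19, 20}
|A + B| = 9

A + B = {3, 4, 8, 9, 13, 14, 15, 19, 20}


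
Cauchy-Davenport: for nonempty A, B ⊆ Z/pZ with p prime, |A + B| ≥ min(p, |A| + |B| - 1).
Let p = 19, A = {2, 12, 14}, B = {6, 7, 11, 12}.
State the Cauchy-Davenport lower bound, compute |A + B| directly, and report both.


Cauchy-Davenport: |A + B| ≥ min(p, |A| + |B| - 1) for A, B nonempty in Z/pZ.
|A| = 3, |B| = 4, p = 19.
CD lower bound = min(19, 3 + 4 - 1) = min(19, 6) = 6.
Compute A + B mod 19 directly:
a = 2: 2+6=8, 2+7=9, 2+11=13, 2+12=14
a = 12: 12+6=18, 12+7=0, 12+11=4, 12+12=5
a = 14: 14+6=1, 14+7=2, 14+11=6, 14+12=7
A + B = {0, 1, 2, 4, 5, 6, 7, 8, 9, 13, 14, 18}, so |A + B| = 12.
Verify: 12 ≥ 6? Yes ✓.

CD lower bound = 6, actual |A + B| = 12.


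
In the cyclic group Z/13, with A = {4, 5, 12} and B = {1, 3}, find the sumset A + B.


Work in Z/13Z: reduce every sum a + b modulo 13.
Enumerate all 6 pairs:
a = 4: 4+1=5, 4+3=7
a = 5: 5+1=6, 5+3=8
a = 12: 12+1=0, 12+3=2
Distinct residues collected: {0, 2, 5, 6, 7, 8}
|A + B| = 6 (out of 13 total residues).

A + B = {0, 2, 5, 6, 7, 8}


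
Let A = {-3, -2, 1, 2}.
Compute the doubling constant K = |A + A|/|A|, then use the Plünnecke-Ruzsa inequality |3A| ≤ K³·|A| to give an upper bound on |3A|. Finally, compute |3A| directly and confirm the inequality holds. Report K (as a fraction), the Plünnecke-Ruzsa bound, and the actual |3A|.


|A| = 4.
Step 1: Compute A + A by enumerating all 16 pairs.
A + A = {-6, -5, -4, -2, -1, 0, 2, 3, 4}, so |A + A| = 9.
Step 2: Doubling constant K = |A + A|/|A| = 9/4 = 9/4 ≈ 2.2500.
Step 3: Plünnecke-Ruzsa gives |3A| ≤ K³·|A| = (2.2500)³ · 4 ≈ 45.5625.
Step 4: Compute 3A = A + A + A directly by enumerating all triples (a,b,c) ∈ A³; |3A| = 16.
Step 5: Check 16 ≤ 45.5625? Yes ✓.

K = 9/4, Plünnecke-Ruzsa bound K³|A| ≈ 45.5625, |3A| = 16, inequality holds.


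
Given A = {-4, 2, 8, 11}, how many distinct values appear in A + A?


A + A = {a + a' : a, a' ∈ A}; |A| = 4.
General bounds: 2|A| - 1 ≤ |A + A| ≤ |A|(|A|+1)/2, i.e. 7 ≤ |A + A| ≤ 10.
Lower bound 2|A|-1 is attained iff A is an arithmetic progression.
Enumerate sums a + a' for a ≤ a' (symmetric, so this suffices):
a = -4: -4+-4=-8, -4+2=-2, -4+8=4, -4+11=7
a = 2: 2+2=4, 2+8=10, 2+11=13
a = 8: 8+8=16, 8+11=19
a = 11: 11+11=22
Distinct sums: {-8, -2, 4, 7, 10, 13, 16, 19, 22}
|A + A| = 9

|A + A| = 9


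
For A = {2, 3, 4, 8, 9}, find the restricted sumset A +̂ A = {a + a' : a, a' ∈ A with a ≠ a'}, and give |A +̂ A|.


Restricted sumset: A +̂ A = {a + a' : a ∈ A, a' ∈ A, a ≠ a'}.
Equivalently, take A + A and drop any sum 2a that is achievable ONLY as a + a for a ∈ A (i.e. sums representable only with equal summands).
Enumerate pairs (a, a') with a < a' (symmetric, so each unordered pair gives one sum; this covers all a ≠ a'):
  2 + 3 = 5
  2 + 4 = 6
  2 + 8 = 10
  2 + 9 = 11
  3 + 4 = 7
  3 + 8 = 11
  3 + 9 = 12
  4 + 8 = 12
  4 + 9 = 13
  8 + 9 = 17
Collected distinct sums: {5, 6, 7, 10, 11, 12, 13, 17}
|A +̂ A| = 8
(Reference bound: |A +̂ A| ≥ 2|A| - 3 for |A| ≥ 2, with |A| = 5 giving ≥ 7.)

|A +̂ A| = 8


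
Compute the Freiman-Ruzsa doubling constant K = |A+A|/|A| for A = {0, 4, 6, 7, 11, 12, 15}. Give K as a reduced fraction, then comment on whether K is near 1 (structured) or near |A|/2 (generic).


|A| = 7.
Compute A + A by enumerating all 49 pairs.
A + A = {0, 4, 6, 7, 8, 10, 11, 12, 13, 14, 15, 16, 17, 18, 19, 21, 22, 23, 24, 26, 27, 30}, so |A + A| = 22.
K = |A + A| / |A| = 22/7 (already in lowest terms) ≈ 3.1429.
Reference: AP of size 7 gives K = 13/7 ≈ 1.8571; a fully generic set of size 7 gives K ≈ 4.0000.

|A| = 7, |A + A| = 22, K = 22/7.


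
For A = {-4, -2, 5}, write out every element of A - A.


A - A = {a - a' : a, a' ∈ A}.
Compute a - a' for each ordered pair (a, a'):
a = -4: -4--4=0, -4--2=-2, -4-5=-9
a = -2: -2--4=2, -2--2=0, -2-5=-7
a = 5: 5--4=9, 5--2=7, 5-5=0
Collecting distinct values (and noting 0 appears from a-a):
A - A = {-9, -7, -2, 0, 2, 7, 9}
|A - A| = 7

A - A = {-9, -7, -2, 0, 2, 7, 9}


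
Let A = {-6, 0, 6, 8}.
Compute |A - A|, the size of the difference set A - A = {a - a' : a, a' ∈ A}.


A - A = {a - a' : a, a' ∈ A}; |A| = 4.
Bounds: 2|A|-1 ≤ |A - A| ≤ |A|² - |A| + 1, i.e. 7 ≤ |A - A| ≤ 13.
Note: 0 ∈ A - A always (from a - a). The set is symmetric: if d ∈ A - A then -d ∈ A - A.
Enumerate nonzero differences d = a - a' with a > a' (then include -d):
Positive differences: {2, 6, 8, 12, 14}
Full difference set: {0} ∪ (positive diffs) ∪ (negative diffs).
|A - A| = 1 + 2·5 = 11 (matches direct enumeration: 11).

|A - A| = 11


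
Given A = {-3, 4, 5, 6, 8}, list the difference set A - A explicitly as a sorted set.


A - A = {a - a' : a, a' ∈ A}.
Compute a - a' for each ordered pair (a, a'):
a = -3: -3--3=0, -3-4=-7, -3-5=-8, -3-6=-9, -3-8=-11
a = 4: 4--3=7, 4-4=0, 4-5=-1, 4-6=-2, 4-8=-4
a = 5: 5--3=8, 5-4=1, 5-5=0, 5-6=-1, 5-8=-3
a = 6: 6--3=9, 6-4=2, 6-5=1, 6-6=0, 6-8=-2
a = 8: 8--3=11, 8-4=4, 8-5=3, 8-6=2, 8-8=0
Collecting distinct values (and noting 0 appears from a-a):
A - A = {-11, -9, -8, -7, -4, -3, -2, -1, 0, 1, 2, 3, 4, 7, 8, 9, 11}
|A - A| = 17

A - A = {-11, -9, -8, -7, -4, -3, -2, -1, 0, 1, 2, 3, 4, 7, 8, 9, 11}


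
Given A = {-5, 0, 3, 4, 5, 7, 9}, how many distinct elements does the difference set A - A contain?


A - A = {a - a' : a, a' ∈ A}; |A| = 7.
Bounds: 2|A|-1 ≤ |A - A| ≤ |A|² - |A| + 1, i.e. 13 ≤ |A - A| ≤ 43.
Note: 0 ∈ A - A always (from a - a). The set is symmetric: if d ∈ A - A then -d ∈ A - A.
Enumerate nonzero differences d = a - a' with a > a' (then include -d):
Positive differences: {1, 2, 3, 4, 5, 6, 7, 8, 9, 10, 12, 14}
Full difference set: {0} ∪ (positive diffs) ∪ (negative diffs).
|A - A| = 1 + 2·12 = 25 (matches direct enumeration: 25).

|A - A| = 25


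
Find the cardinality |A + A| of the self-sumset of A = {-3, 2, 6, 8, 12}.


A + A = {a + a' : a, a' ∈ A}; |A| = 5.
General bounds: 2|A| - 1 ≤ |A + A| ≤ |A|(|A|+1)/2, i.e. 9 ≤ |A + A| ≤ 15.
Lower bound 2|A|-1 is attained iff A is an arithmetic progression.
Enumerate sums a + a' for a ≤ a' (symmetric, so this suffices):
a = -3: -3+-3=-6, -3+2=-1, -3+6=3, -3+8=5, -3+12=9
a = 2: 2+2=4, 2+6=8, 2+8=10, 2+12=14
a = 6: 6+6=12, 6+8=14, 6+12=18
a = 8: 8+8=16, 8+12=20
a = 12: 12+12=24
Distinct sums: {-6, -1, 3, 4, 5, 8, 9, 10, 12, 14, 16, 18, 20, 24}
|A + A| = 14

|A + A| = 14


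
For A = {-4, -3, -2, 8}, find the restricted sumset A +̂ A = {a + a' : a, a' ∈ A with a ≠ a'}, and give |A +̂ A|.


Restricted sumset: A +̂ A = {a + a' : a ∈ A, a' ∈ A, a ≠ a'}.
Equivalently, take A + A and drop any sum 2a that is achievable ONLY as a + a for a ∈ A (i.e. sums representable only with equal summands).
Enumerate pairs (a, a') with a < a' (symmetric, so each unordered pair gives one sum; this covers all a ≠ a'):
  -4 + -3 = -7
  -4 + -2 = -6
  -4 + 8 = 4
  -3 + -2 = -5
  -3 + 8 = 5
  -2 + 8 = 6
Collected distinct sums: {-7, -6, -5, 4, 5, 6}
|A +̂ A| = 6
(Reference bound: |A +̂ A| ≥ 2|A| - 3 for |A| ≥ 2, with |A| = 4 giving ≥ 5.)

|A +̂ A| = 6


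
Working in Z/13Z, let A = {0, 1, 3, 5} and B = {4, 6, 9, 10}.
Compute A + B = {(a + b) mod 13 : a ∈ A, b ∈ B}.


Work in Z/13Z: reduce every sum a + b modulo 13.
Enumerate all 16 pairs:
a = 0: 0+4=4, 0+6=6, 0+9=9, 0+10=10
a = 1: 1+4=5, 1+6=7, 1+9=10, 1+10=11
a = 3: 3+4=7, 3+6=9, 3+9=12, 3+10=0
a = 5: 5+4=9, 5+6=11, 5+9=1, 5+10=2
Distinct residues collected: {0, 1, 2, 4, 5, 6, 7, 9, 10, 11, 12}
|A + B| = 11 (out of 13 total residues).

A + B = {0, 1, 2, 4, 5, 6, 7, 9, 10, 11, 12}


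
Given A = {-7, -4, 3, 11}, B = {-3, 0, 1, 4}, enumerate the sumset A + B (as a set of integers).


A + B = {a + b : a ∈ A, b ∈ B}.
Enumerate all |A|·|B| = 4·4 = 16 pairs (a, b) and collect distinct sums.
a = -7: -7+-3=-10, -7+0=-7, -7+1=-6, -7+4=-3
a = -4: -4+-3=-7, -4+0=-4, -4+1=-3, -4+4=0
a = 3: 3+-3=0, 3+0=3, 3+1=4, 3+4=7
a = 11: 11+-3=8, 11+0=11, 11+1=12, 11+4=15
Collecting distinct sums: A + B = {-10, -7, -6, -4, -3, 0, 3, 4, 7, 8, 11, 12, 15}
|A + B| = 13

A + B = {-10, -7, -6, -4, -3, 0, 3, 4, 7, 8, 11, 12, 15}


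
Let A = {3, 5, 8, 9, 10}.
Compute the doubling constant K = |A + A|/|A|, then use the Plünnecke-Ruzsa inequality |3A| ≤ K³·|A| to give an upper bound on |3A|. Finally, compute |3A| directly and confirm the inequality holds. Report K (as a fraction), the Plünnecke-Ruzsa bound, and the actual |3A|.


|A| = 5.
Step 1: Compute A + A by enumerating all 25 pairs.
A + A = {6, 8, 10, 11, 12, 13, 14, 15, 16, 17, 18, 19, 20}, so |A + A| = 13.
Step 2: Doubling constant K = |A + A|/|A| = 13/5 = 13/5 ≈ 2.6000.
Step 3: Plünnecke-Ruzsa gives |3A| ≤ K³·|A| = (2.6000)³ · 5 ≈ 87.8800.
Step 4: Compute 3A = A + A + A directly by enumerating all triples (a,b,c) ∈ A³; |3A| = 20.
Step 5: Check 20 ≤ 87.8800? Yes ✓.

K = 13/5, Plünnecke-Ruzsa bound K³|A| ≈ 87.8800, |3A| = 20, inequality holds.


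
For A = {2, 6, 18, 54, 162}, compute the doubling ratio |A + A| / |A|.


|A| = 5.
Compute A + A by enumerating all 25 pairs.
A + A = {4, 8, 12, 20, 24, 36, 56, 60, 72, 108, 164, 168, 180, 216, 324}, so |A + A| = 15.
K = |A + A| / |A| = 15/5 = 3/1 ≈ 3.0000.
Reference: AP of size 5 gives K = 9/5 ≈ 1.8000; a fully generic set of size 5 gives K ≈ 3.0000.

|A| = 5, |A + A| = 15, K = 15/5 = 3/1.


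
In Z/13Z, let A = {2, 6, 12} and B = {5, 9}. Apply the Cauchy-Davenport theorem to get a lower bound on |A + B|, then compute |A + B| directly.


Cauchy-Davenport: |A + B| ≥ min(p, |A| + |B| - 1) for A, B nonempty in Z/pZ.
|A| = 3, |B| = 2, p = 13.
CD lower bound = min(13, 3 + 2 - 1) = min(13, 4) = 4.
Compute A + B mod 13 directly:
a = 2: 2+5=7, 2+9=11
a = 6: 6+5=11, 6+9=2
a = 12: 12+5=4, 12+9=8
A + B = {2, 4, 7, 8, 11}, so |A + B| = 5.
Verify: 5 ≥ 4? Yes ✓.

CD lower bound = 4, actual |A + B| = 5.


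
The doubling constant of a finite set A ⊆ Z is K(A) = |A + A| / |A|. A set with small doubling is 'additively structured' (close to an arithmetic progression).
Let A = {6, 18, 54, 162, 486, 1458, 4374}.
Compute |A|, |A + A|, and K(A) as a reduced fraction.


|A| = 7.
Compute A + A by enumerating all 49 pairs.
A + A = {12, 24, 36, 60, 72, 108, 168, 180, 216, 324, 492, 504, 540, 648, 972, 1464, 1476, 1512, 1620, 1944, 2916, 4380, 4392, 4428, 4536, 4860, 5832, 8748}, so |A + A| = 28.
K = |A + A| / |A| = 28/7 = 4/1 ≈ 4.0000.
Reference: AP of size 7 gives K = 13/7 ≈ 1.8571; a fully generic set of size 7 gives K ≈ 4.0000.

|A| = 7, |A + A| = 28, K = 28/7 = 4/1.


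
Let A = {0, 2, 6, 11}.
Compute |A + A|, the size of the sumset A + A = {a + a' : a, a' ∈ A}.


A + A = {a + a' : a, a' ∈ A}; |A| = 4.
General bounds: 2|A| - 1 ≤ |A + A| ≤ |A|(|A|+1)/2, i.e. 7 ≤ |A + A| ≤ 10.
Lower bound 2|A|-1 is attained iff A is an arithmetic progression.
Enumerate sums a + a' for a ≤ a' (symmetric, so this suffices):
a = 0: 0+0=0, 0+2=2, 0+6=6, 0+11=11
a = 2: 2+2=4, 2+6=8, 2+11=13
a = 6: 6+6=12, 6+11=17
a = 11: 11+11=22
Distinct sums: {0, 2, 4, 6, 8, 11, 12, 13, 17, 22}
|A + A| = 10

|A + A| = 10


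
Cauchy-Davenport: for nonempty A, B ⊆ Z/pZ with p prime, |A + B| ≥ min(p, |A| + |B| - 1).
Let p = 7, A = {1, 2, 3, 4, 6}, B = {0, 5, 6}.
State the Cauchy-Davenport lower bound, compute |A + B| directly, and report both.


Cauchy-Davenport: |A + B| ≥ min(p, |A| + |B| - 1) for A, B nonempty in Z/pZ.
|A| = 5, |B| = 3, p = 7.
CD lower bound = min(7, 5 + 3 - 1) = min(7, 7) = 7.
Compute A + B mod 7 directly:
a = 1: 1+0=1, 1+5=6, 1+6=0
a = 2: 2+0=2, 2+5=0, 2+6=1
a = 3: 3+0=3, 3+5=1, 3+6=2
a = 4: 4+0=4, 4+5=2, 4+6=3
a = 6: 6+0=6, 6+5=4, 6+6=5
A + B = {0, 1, 2, 3, 4, 5, 6}, so |A + B| = 7.
Verify: 7 ≥ 7? Yes ✓.

CD lower bound = 7, actual |A + B| = 7.


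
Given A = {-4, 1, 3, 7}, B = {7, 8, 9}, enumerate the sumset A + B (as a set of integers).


A + B = {a + b : a ∈ A, b ∈ B}.
Enumerate all |A|·|B| = 4·3 = 12 pairs (a, b) and collect distinct sums.
a = -4: -4+7=3, -4+8=4, -4+9=5
a = 1: 1+7=8, 1+8=9, 1+9=10
a = 3: 3+7=10, 3+8=11, 3+9=12
a = 7: 7+7=14, 7+8=15, 7+9=16
Collecting distinct sums: A + B = {3, 4, 5, 8, 9, 10, 11, 12, 14, 15, 16}
|A + B| = 11

A + B = {3, 4, 5, 8, 9, 10, 11, 12, 14, 15, 16}


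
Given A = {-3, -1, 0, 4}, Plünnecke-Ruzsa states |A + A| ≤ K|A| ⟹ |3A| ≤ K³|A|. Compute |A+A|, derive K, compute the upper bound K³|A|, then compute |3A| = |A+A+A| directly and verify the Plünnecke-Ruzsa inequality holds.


|A| = 4.
Step 1: Compute A + A by enumerating all 16 pairs.
A + A = {-6, -4, -3, -2, -1, 0, 1, 3, 4, 8}, so |A + A| = 10.
Step 2: Doubling constant K = |A + A|/|A| = 10/4 = 10/4 ≈ 2.5000.
Step 3: Plünnecke-Ruzsa gives |3A| ≤ K³·|A| = (2.5000)³ · 4 ≈ 62.5000.
Step 4: Compute 3A = A + A + A directly by enumerating all triples (a,b,c) ∈ A³; |3A| = 17.
Step 5: Check 17 ≤ 62.5000? Yes ✓.

K = 10/4, Plünnecke-Ruzsa bound K³|A| ≈ 62.5000, |3A| = 17, inequality holds.


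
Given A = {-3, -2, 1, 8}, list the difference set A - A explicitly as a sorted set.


A - A = {a - a' : a, a' ∈ A}.
Compute a - a' for each ordered pair (a, a'):
a = -3: -3--3=0, -3--2=-1, -3-1=-4, -3-8=-11
a = -2: -2--3=1, -2--2=0, -2-1=-3, -2-8=-10
a = 1: 1--3=4, 1--2=3, 1-1=0, 1-8=-7
a = 8: 8--3=11, 8--2=10, 8-1=7, 8-8=0
Collecting distinct values (and noting 0 appears from a-a):
A - A = {-11, -10, -7, -4, -3, -1, 0, 1, 3, 4, 7, 10, 11}
|A - A| = 13

A - A = {-11, -10, -7, -4, -3, -1, 0, 1, 3, 4, 7, 10, 11}


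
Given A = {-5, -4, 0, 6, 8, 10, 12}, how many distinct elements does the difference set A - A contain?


A - A = {a - a' : a, a' ∈ A}; |A| = 7.
Bounds: 2|A|-1 ≤ |A - A| ≤ |A|² - |A| + 1, i.e. 13 ≤ |A - A| ≤ 43.
Note: 0 ∈ A - A always (from a - a). The set is symmetric: if d ∈ A - A then -d ∈ A - A.
Enumerate nonzero differences d = a - a' with a > a' (then include -d):
Positive differences: {1, 2, 4, 5, 6, 8, 10, 11, 12, 13, 14, 15, 16, 17}
Full difference set: {0} ∪ (positive diffs) ∪ (negative diffs).
|A - A| = 1 + 2·14 = 29 (matches direct enumeration: 29).

|A - A| = 29


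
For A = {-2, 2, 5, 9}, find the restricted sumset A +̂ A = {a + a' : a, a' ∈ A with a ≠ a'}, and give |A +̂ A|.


Restricted sumset: A +̂ A = {a + a' : a ∈ A, a' ∈ A, a ≠ a'}.
Equivalently, take A + A and drop any sum 2a that is achievable ONLY as a + a for a ∈ A (i.e. sums representable only with equal summands).
Enumerate pairs (a, a') with a < a' (symmetric, so each unordered pair gives one sum; this covers all a ≠ a'):
  -2 + 2 = 0
  -2 + 5 = 3
  -2 + 9 = 7
  2 + 5 = 7
  2 + 9 = 11
  5 + 9 = 14
Collected distinct sums: {0, 3, 7, 11, 14}
|A +̂ A| = 5
(Reference bound: |A +̂ A| ≥ 2|A| - 3 for |A| ≥ 2, with |A| = 4 giving ≥ 5.)

|A +̂ A| = 5
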